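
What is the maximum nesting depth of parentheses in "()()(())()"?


Input: "()()(())()"
Tracking depth:
  Position 0 '(': depth becomes 1
  Position 1 ')': depth becomes 0
  Position 2 '(': depth becomes 1
  Position 3 ')': depth becomes 0
  Position 4 '(': depth becomes 1
  Position 5 '(': depth becomes 2
  Position 6 ')': depth becomes 1
  Position 7 ')': depth becomes 0
  Position 8 '(': depth becomes 1
  Position 9 ')': depth becomes 0
Maximum depth reached: 2

2


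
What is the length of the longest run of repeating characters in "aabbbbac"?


Input: "aabbbbac"
Scanning for longest run:
  Position 1 ('a'): continues run of 'a', length=2
  Position 2 ('b'): new char, reset run to 1
  Position 3 ('b'): continues run of 'b', length=2
  Position 4 ('b'): continues run of 'b', length=3
  Position 5 ('b'): continues run of 'b', length=4
  Position 6 ('a'): new char, reset run to 1
  Position 7 ('c'): new char, reset run to 1
Longest run: 'b' with length 4

4


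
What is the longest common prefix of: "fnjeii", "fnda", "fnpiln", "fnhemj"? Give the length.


Words: fnjeii, fnda, fnpiln, fnhemj
  Position 0: all 'f' => match
  Position 1: all 'n' => match
  Position 2: ('j', 'd', 'p', 'h') => mismatch, stop
LCP = "fn" (length 2)

2


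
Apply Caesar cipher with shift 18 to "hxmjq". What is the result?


Caesar cipher: shift "hxmjq" by 18
  'h' (pos 7) + 18 = pos 25 = 'z'
  'x' (pos 23) + 18 = pos 15 = 'p'
  'm' (pos 12) + 18 = pos 4 = 'e'
  'j' (pos 9) + 18 = pos 1 = 'b'
  'q' (pos 16) + 18 = pos 8 = 'i'
Result: zpebi

zpebi


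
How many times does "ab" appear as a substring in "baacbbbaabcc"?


Searching for "ab" in "baacbbbaabcc"
Scanning each position:
  Position 0: "ba" => no
  Position 1: "aa" => no
  Position 2: "ac" => no
  Position 3: "cb" => no
  Position 4: "bb" => no
  Position 5: "bb" => no
  Position 6: "ba" => no
  Position 7: "aa" => no
  Position 8: "ab" => MATCH
  Position 9: "bc" => no
  Position 10: "cc" => no
Total occurrences: 1

1


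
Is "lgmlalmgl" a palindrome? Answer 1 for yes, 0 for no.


Input: lgmlalmgl
Reversed: lgmlalmgl
  Compare pos 0 ('l') with pos 8 ('l'): match
  Compare pos 1 ('g') with pos 7 ('g'): match
  Compare pos 2 ('m') with pos 6 ('m'): match
  Compare pos 3 ('l') with pos 5 ('l'): match
Result: palindrome

1


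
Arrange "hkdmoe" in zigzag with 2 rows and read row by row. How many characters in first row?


Zigzag "hkdmoe" into 2 rows:
Placing characters:
  'h' => row 0
  'k' => row 1
  'd' => row 0
  'm' => row 1
  'o' => row 0
  'e' => row 1
Rows:
  Row 0: "hdo"
  Row 1: "kme"
First row length: 3

3


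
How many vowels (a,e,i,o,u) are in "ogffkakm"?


Input: ogffkakm
Checking each character:
  'o' at position 0: vowel (running total: 1)
  'g' at position 1: consonant
  'f' at position 2: consonant
  'f' at position 3: consonant
  'k' at position 4: consonant
  'a' at position 5: vowel (running total: 2)
  'k' at position 6: consonant
  'm' at position 7: consonant
Total vowels: 2

2


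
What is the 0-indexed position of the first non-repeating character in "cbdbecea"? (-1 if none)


Input: cbdbecea
Character frequencies:
  'a': 1
  'b': 2
  'c': 2
  'd': 1
  'e': 2
Scanning left to right for freq == 1:
  Position 0 ('c'): freq=2, skip
  Position 1 ('b'): freq=2, skip
  Position 2 ('d'): unique! => answer = 2

2


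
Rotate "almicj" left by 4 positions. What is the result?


Input: "almicj", rotate left by 4
First 4 characters: "almi"
Remaining characters: "cj"
Concatenate remaining + first: "cj" + "almi" = "cjalmi"

cjalmi


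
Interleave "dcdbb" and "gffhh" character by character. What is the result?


Interleaving "dcdbb" and "gffhh":
  Position 0: 'd' from first, 'g' from second => "dg"
  Position 1: 'c' from first, 'f' from second => "cf"
  Position 2: 'd' from first, 'f' from second => "df"
  Position 3: 'b' from first, 'h' from second => "bh"
  Position 4: 'b' from first, 'h' from second => "bh"
Result: dgcfdfbhbh

dgcfdfbhbh


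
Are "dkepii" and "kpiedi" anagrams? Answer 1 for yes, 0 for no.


Strings: "dkepii", "kpiedi"
Sorted first:  deiikp
Sorted second: deiikp
Sorted forms match => anagrams

1


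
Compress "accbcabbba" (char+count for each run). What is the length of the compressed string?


Input: accbcabbba
Runs:
  'a' x 1 => "a1"
  'c' x 2 => "c2"
  'b' x 1 => "b1"
  'c' x 1 => "c1"
  'a' x 1 => "a1"
  'b' x 3 => "b3"
  'a' x 1 => "a1"
Compressed: "a1c2b1c1a1b3a1"
Compressed length: 14

14


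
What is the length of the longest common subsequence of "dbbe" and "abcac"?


LCS of "dbbe" and "abcac"
DP table:
           a    b    c    a    c
      0    0    0    0    0    0
  d   0    0    0    0    0    0
  b   0    0    1    1    1    1
  b   0    0    1    1    1    1
  e   0    0    1    1    1    1
LCS length = dp[4][5] = 1

1


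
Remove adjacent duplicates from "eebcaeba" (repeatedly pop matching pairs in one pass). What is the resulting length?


Input: eebcaeba
Stack-based adjacent duplicate removal:
  Read 'e': push. Stack: e
  Read 'e': matches stack top 'e' => pop. Stack: (empty)
  Read 'b': push. Stack: b
  Read 'c': push. Stack: bc
  Read 'a': push. Stack: bca
  Read 'e': push. Stack: bcae
  Read 'b': push. Stack: bcaeb
  Read 'a': push. Stack: bcaeba
Final stack: "bcaeba" (length 6)

6


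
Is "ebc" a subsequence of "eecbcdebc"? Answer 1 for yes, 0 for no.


Check if "ebc" is a subsequence of "eecbcdebc"
Greedy scan:
  Position 0 ('e'): matches sub[0] = 'e'
  Position 1 ('e'): no match needed
  Position 2 ('c'): no match needed
  Position 3 ('b'): matches sub[1] = 'b'
  Position 4 ('c'): matches sub[2] = 'c'
  Position 5 ('d'): no match needed
  Position 6 ('e'): no match needed
  Position 7 ('b'): no match needed
  Position 8 ('c'): no match needed
All 3 characters matched => is a subsequence

1


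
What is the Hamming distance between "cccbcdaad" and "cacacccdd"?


Comparing "cccbcdaad" and "cacacccdd" position by position:
  Position 0: 'c' vs 'c' => same
  Position 1: 'c' vs 'a' => differ
  Position 2: 'c' vs 'c' => same
  Position 3: 'b' vs 'a' => differ
  Position 4: 'c' vs 'c' => same
  Position 5: 'd' vs 'c' => differ
  Position 6: 'a' vs 'c' => differ
  Position 7: 'a' vs 'd' => differ
  Position 8: 'd' vs 'd' => same
Total differences (Hamming distance): 5

5


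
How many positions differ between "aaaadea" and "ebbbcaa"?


Comparing "aaaadea" and "ebbbcaa" position by position:
  Position 0: 'a' vs 'e' => DIFFER
  Position 1: 'a' vs 'b' => DIFFER
  Position 2: 'a' vs 'b' => DIFFER
  Position 3: 'a' vs 'b' => DIFFER
  Position 4: 'd' vs 'c' => DIFFER
  Position 5: 'e' vs 'a' => DIFFER
  Position 6: 'a' vs 'a' => same
Positions that differ: 6

6


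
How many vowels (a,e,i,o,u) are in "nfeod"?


Input: nfeod
Checking each character:
  'n' at position 0: consonant
  'f' at position 1: consonant
  'e' at position 2: vowel (running total: 1)
  'o' at position 3: vowel (running total: 2)
  'd' at position 4: consonant
Total vowels: 2

2


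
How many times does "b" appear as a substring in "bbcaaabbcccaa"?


Searching for "b" in "bbcaaabbcccaa"
Scanning each position:
  Position 0: "b" => MATCH
  Position 1: "b" => MATCH
  Position 2: "c" => no
  Position 3: "a" => no
  Position 4: "a" => no
  Position 5: "a" => no
  Position 6: "b" => MATCH
  Position 7: "b" => MATCH
  Position 8: "c" => no
  Position 9: "c" => no
  Position 10: "c" => no
  Position 11: "a" => no
  Position 12: "a" => no
Total occurrences: 4

4


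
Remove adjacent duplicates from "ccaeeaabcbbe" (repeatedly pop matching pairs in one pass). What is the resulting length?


Input: ccaeeaabcbbe
Stack-based adjacent duplicate removal:
  Read 'c': push. Stack: c
  Read 'c': matches stack top 'c' => pop. Stack: (empty)
  Read 'a': push. Stack: a
  Read 'e': push. Stack: ae
  Read 'e': matches stack top 'e' => pop. Stack: a
  Read 'a': matches stack top 'a' => pop. Stack: (empty)
  Read 'a': push. Stack: a
  Read 'b': push. Stack: ab
  Read 'c': push. Stack: abc
  Read 'b': push. Stack: abcb
  Read 'b': matches stack top 'b' => pop. Stack: abc
  Read 'e': push. Stack: abce
Final stack: "abce" (length 4)

4


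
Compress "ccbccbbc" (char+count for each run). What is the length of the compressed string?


Input: ccbccbbc
Runs:
  'c' x 2 => "c2"
  'b' x 1 => "b1"
  'c' x 2 => "c2"
  'b' x 2 => "b2"
  'c' x 1 => "c1"
Compressed: "c2b1c2b2c1"
Compressed length: 10

10


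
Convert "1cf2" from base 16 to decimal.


Input: "1cf2" in base 16
Positional expansion:
  Digit '1' (value 1) x 16^3 = 4096
  Digit 'c' (value 12) x 16^2 = 3072
  Digit 'f' (value 15) x 16^1 = 240
  Digit '2' (value 2) x 16^0 = 2
Sum = 7410

7410


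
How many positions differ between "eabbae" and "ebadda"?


Comparing "eabbae" and "ebadda" position by position:
  Position 0: 'e' vs 'e' => same
  Position 1: 'a' vs 'b' => DIFFER
  Position 2: 'b' vs 'a' => DIFFER
  Position 3: 'b' vs 'd' => DIFFER
  Position 4: 'a' vs 'd' => DIFFER
  Position 5: 'e' vs 'a' => DIFFER
Positions that differ: 5

5


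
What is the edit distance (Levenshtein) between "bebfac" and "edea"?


Computing edit distance: "bebfac" -> "edea"
DP table:
           e    d    e    a
      0    1    2    3    4
  b   1    1    2    3    4
  e   2    1    2    2    3
  b   3    2    2    3    3
  f   4    3    3    3    4
  a   5    4    4    4    3
  c   6    5    5    5    4
Edit distance = dp[6][4] = 4

4


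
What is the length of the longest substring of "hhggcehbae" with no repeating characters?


Input: "hhggcehbae"
Sliding window (track last position of each char):
  Position 0 ('h'): window [0,0] length 1 -- new best
  Position 1 ('h'): repeat (last at 0), move window start to 1
  Position 1 ('h'): window [1,1] length 1
  Position 2 ('g'): window [1,2] length 2 -- new best
  Position 3 ('g'): repeat (last at 2), move window start to 3
  Position 3 ('g'): window [3,3] length 1
  Position 4 ('c'): window [3,4] length 2
  Position 5 ('e'): window [3,5] length 3 -- new best
  Position 6 ('h'): window [3,6] length 4 -- new best
  Position 7 ('b'): window [3,7] length 5 -- new best
  Position 8 ('a'): window [3,8] length 6 -- new best
  Position 9 ('e'): repeat (last at 5), move window start to 6
  Position 9 ('e'): window [6,9] length 4
Longest substring with no repeats: "gcehba" with length 6

6


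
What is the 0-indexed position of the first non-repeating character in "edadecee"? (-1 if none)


Input: edadecee
Character frequencies:
  'a': 1
  'c': 1
  'd': 2
  'e': 4
Scanning left to right for freq == 1:
  Position 0 ('e'): freq=4, skip
  Position 1 ('d'): freq=2, skip
  Position 2 ('a'): unique! => answer = 2

2


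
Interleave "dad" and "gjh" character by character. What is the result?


Interleaving "dad" and "gjh":
  Position 0: 'd' from first, 'g' from second => "dg"
  Position 1: 'a' from first, 'j' from second => "aj"
  Position 2: 'd' from first, 'h' from second => "dh"
Result: dgajdh

dgajdh


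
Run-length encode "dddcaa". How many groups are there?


Input: dddcaa
Scanning for consecutive runs:
  Group 1: 'd' x 3 (positions 0-2)
  Group 2: 'c' x 1 (positions 3-3)
  Group 3: 'a' x 2 (positions 4-5)
Total groups: 3

3


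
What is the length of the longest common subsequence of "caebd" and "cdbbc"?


LCS of "caebd" and "cdbbc"
DP table:
           c    d    b    b    c
      0    0    0    0    0    0
  c   0    1    1    1    1    1
  a   0    1    1    1    1    1
  e   0    1    1    1    1    1
  b   0    1    1    2    2    2
  d   0    1    2    2    2    2
LCS length = dp[5][5] = 2

2


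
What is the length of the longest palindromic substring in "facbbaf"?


Input: "facbbaf"
Checking substrings for palindromes:
  [3:5] "bb" (len 2) => palindrome
Longest palindromic substring: "bb" with length 2

2


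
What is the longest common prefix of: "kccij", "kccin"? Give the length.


Words: kccij, kccin
  Position 0: all 'k' => match
  Position 1: all 'c' => match
  Position 2: all 'c' => match
  Position 3: all 'i' => match
  Position 4: ('j', 'n') => mismatch, stop
LCP = "kcci" (length 4)

4


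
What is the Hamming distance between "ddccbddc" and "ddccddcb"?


Comparing "ddccbddc" and "ddccddcb" position by position:
  Position 0: 'd' vs 'd' => same
  Position 1: 'd' vs 'd' => same
  Position 2: 'c' vs 'c' => same
  Position 3: 'c' vs 'c' => same
  Position 4: 'b' vs 'd' => differ
  Position 5: 'd' vs 'd' => same
  Position 6: 'd' vs 'c' => differ
  Position 7: 'c' vs 'b' => differ
Total differences (Hamming distance): 3

3


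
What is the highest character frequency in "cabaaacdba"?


Input: cabaaacdba
Character counts:
  'a': 5
  'b': 2
  'c': 2
  'd': 1
Maximum frequency: 5

5


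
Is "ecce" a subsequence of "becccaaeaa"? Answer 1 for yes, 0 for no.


Check if "ecce" is a subsequence of "becccaaeaa"
Greedy scan:
  Position 0 ('b'): no match needed
  Position 1 ('e'): matches sub[0] = 'e'
  Position 2 ('c'): matches sub[1] = 'c'
  Position 3 ('c'): matches sub[2] = 'c'
  Position 4 ('c'): no match needed
  Position 5 ('a'): no match needed
  Position 6 ('a'): no match needed
  Position 7 ('e'): matches sub[3] = 'e'
  Position 8 ('a'): no match needed
  Position 9 ('a'): no match needed
All 4 characters matched => is a subsequence

1


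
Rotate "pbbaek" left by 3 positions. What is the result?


Input: "pbbaek", rotate left by 3
First 3 characters: "pbb"
Remaining characters: "aek"
Concatenate remaining + first: "aek" + "pbb" = "aekpbb"

aekpbb


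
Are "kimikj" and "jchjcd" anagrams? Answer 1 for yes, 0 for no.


Strings: "kimikj", "jchjcd"
Sorted first:  iijkkm
Sorted second: ccdhjj
Differ at position 0: 'i' vs 'c' => not anagrams

0


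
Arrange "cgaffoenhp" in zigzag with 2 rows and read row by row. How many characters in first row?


Zigzag "cgaffoenhp" into 2 rows:
Placing characters:
  'c' => row 0
  'g' => row 1
  'a' => row 0
  'f' => row 1
  'f' => row 0
  'o' => row 1
  'e' => row 0
  'n' => row 1
  'h' => row 0
  'p' => row 1
Rows:
  Row 0: "cafeh"
  Row 1: "gfonp"
First row length: 5

5


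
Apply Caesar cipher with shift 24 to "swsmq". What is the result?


Caesar cipher: shift "swsmq" by 24
  's' (pos 18) + 24 = pos 16 = 'q'
  'w' (pos 22) + 24 = pos 20 = 'u'
  's' (pos 18) + 24 = pos 16 = 'q'
  'm' (pos 12) + 24 = pos 10 = 'k'
  'q' (pos 16) + 24 = pos 14 = 'o'
Result: quqko

quqko


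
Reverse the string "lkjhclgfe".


Input: lkjhclgfe
Reading characters right to left:
  Position 8: 'e'
  Position 7: 'f'
  Position 6: 'g'
  Position 5: 'l'
  Position 4: 'c'
  Position 3: 'h'
  Position 2: 'j'
  Position 1: 'k'
  Position 0: 'l'
Reversed: efglchjkl

efglchjkl


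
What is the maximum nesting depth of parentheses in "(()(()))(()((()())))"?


Input: "(()(()))(()((()())))"
Tracking depth:
  Position 0 '(': depth becomes 1
  Position 1 '(': depth becomes 2
  Position 2 ')': depth becomes 1
  Position 3 '(': depth becomes 2
  Position 4 '(': depth becomes 3
  Position 5 ')': depth becomes 2
  Position 6 ')': depth becomes 1
  Position 7 ')': depth becomes 0
  Position 8 '(': depth becomes 1
  Position 9 '(': depth becomes 2
  Position 10 ')': depth becomes 1
  Position 11 '(': depth becomes 2
  Position 12 '(': depth becomes 3
  Position 13 '(': depth becomes 4
  Position 14 ')': depth becomes 3
  Position 15 '(': depth becomes 4
  Position 16 ')': depth becomes 3
  Position 17 ')': depth becomes 2
  Position 18 ')': depth becomes 1
  Position 19 ')': depth becomes 0
Maximum depth reached: 4

4


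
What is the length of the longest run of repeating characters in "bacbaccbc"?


Input: "bacbaccbc"
Scanning for longest run:
  Position 1 ('a'): new char, reset run to 1
  Position 2 ('c'): new char, reset run to 1
  Position 3 ('b'): new char, reset run to 1
  Position 4 ('a'): new char, reset run to 1
  Position 5 ('c'): new char, reset run to 1
  Position 6 ('c'): continues run of 'c', length=2
  Position 7 ('b'): new char, reset run to 1
  Position 8 ('c'): new char, reset run to 1
Longest run: 'c' with length 2

2


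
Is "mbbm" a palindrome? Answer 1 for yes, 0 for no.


Input: mbbm
Reversed: mbbm
  Compare pos 0 ('m') with pos 3 ('m'): match
  Compare pos 1 ('b') with pos 2 ('b'): match
Result: palindrome

1


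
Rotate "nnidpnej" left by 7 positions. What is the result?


Input: "nnidpnej", rotate left by 7
First 7 characters: "nnidpne"
Remaining characters: "j"
Concatenate remaining + first: "j" + "nnidpne" = "jnnidpne"

jnnidpne


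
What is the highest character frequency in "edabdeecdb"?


Input: edabdeecdb
Character counts:
  'a': 1
  'b': 2
  'c': 1
  'd': 3
  'e': 3
Maximum frequency: 3

3


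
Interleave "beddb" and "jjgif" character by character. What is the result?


Interleaving "beddb" and "jjgif":
  Position 0: 'b' from first, 'j' from second => "bj"
  Position 1: 'e' from first, 'j' from second => "ej"
  Position 2: 'd' from first, 'g' from second => "dg"
  Position 3: 'd' from first, 'i' from second => "di"
  Position 4: 'b' from first, 'f' from second => "bf"
Result: bjejdgdibf

bjejdgdibf


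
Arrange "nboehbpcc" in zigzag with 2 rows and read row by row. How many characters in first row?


Zigzag "nboehbpcc" into 2 rows:
Placing characters:
  'n' => row 0
  'b' => row 1
  'o' => row 0
  'e' => row 1
  'h' => row 0
  'b' => row 1
  'p' => row 0
  'c' => row 1
  'c' => row 0
Rows:
  Row 0: "nohpc"
  Row 1: "bebc"
First row length: 5

5


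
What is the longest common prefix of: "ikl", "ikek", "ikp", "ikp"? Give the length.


Words: ikl, ikek, ikp, ikp
  Position 0: all 'i' => match
  Position 1: all 'k' => match
  Position 2: ('l', 'e', 'p', 'p') => mismatch, stop
LCP = "ik" (length 2)

2


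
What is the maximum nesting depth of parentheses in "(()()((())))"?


Input: "(()()((())))"
Tracking depth:
  Position 0 '(': depth becomes 1
  Position 1 '(': depth becomes 2
  Position 2 ')': depth becomes 1
  Position 3 '(': depth becomes 2
  Position 4 ')': depth becomes 1
  Position 5 '(': depth becomes 2
  Position 6 '(': depth becomes 3
  Position 7 '(': depth becomes 4
  Position 8 ')': depth becomes 3
  Position 9 ')': depth becomes 2
  Position 10 ')': depth becomes 1
  Position 11 ')': depth becomes 0
Maximum depth reached: 4

4


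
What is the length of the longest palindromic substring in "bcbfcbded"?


Input: "bcbfcbded"
Checking substrings for palindromes:
  [0:3] "bcb" (len 3) => palindrome
  [6:9] "ded" (len 3) => palindrome
Longest palindromic substring: "bcb" with length 3

3


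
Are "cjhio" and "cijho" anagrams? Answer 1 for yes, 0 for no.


Strings: "cjhio", "cijho"
Sorted first:  chijo
Sorted second: chijo
Sorted forms match => anagrams

1


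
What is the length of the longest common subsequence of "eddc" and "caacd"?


LCS of "eddc" and "caacd"
DP table:
           c    a    a    c    d
      0    0    0    0    0    0
  e   0    0    0    0    0    0
  d   0    0    0    0    0    1
  d   0    0    0    0    0    1
  c   0    1    1    1    1    1
LCS length = dp[4][5] = 1

1


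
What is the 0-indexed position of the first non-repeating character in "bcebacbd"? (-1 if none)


Input: bcebacbd
Character frequencies:
  'a': 1
  'b': 3
  'c': 2
  'd': 1
  'e': 1
Scanning left to right for freq == 1:
  Position 0 ('b'): freq=3, skip
  Position 1 ('c'): freq=2, skip
  Position 2 ('e'): unique! => answer = 2

2


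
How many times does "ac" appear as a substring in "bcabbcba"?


Searching for "ac" in "bcabbcba"
Scanning each position:
  Position 0: "bc" => no
  Position 1: "ca" => no
  Position 2: "ab" => no
  Position 3: "bb" => no
  Position 4: "bc" => no
  Position 5: "cb" => no
  Position 6: "ba" => no
Total occurrences: 0

0


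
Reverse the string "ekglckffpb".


Input: ekglckffpb
Reading characters right to left:
  Position 9: 'b'
  Position 8: 'p'
  Position 7: 'f'
  Position 6: 'f'
  Position 5: 'k'
  Position 4: 'c'
  Position 3: 'l'
  Position 2: 'g'
  Position 1: 'k'
  Position 0: 'e'
Reversed: bpffkclgke

bpffkclgke


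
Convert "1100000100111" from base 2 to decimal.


Input: "1100000100111" in base 2
Positional expansion:
  Digit '1' (value 1) x 2^12 = 4096
  Digit '1' (value 1) x 2^11 = 2048
  Digit '0' (value 0) x 2^10 = 0
  Digit '0' (value 0) x 2^9 = 0
  Digit '0' (value 0) x 2^8 = 0
  Digit '0' (value 0) x 2^7 = 0
  Digit '0' (value 0) x 2^6 = 0
  Digit '1' (value 1) x 2^5 = 32
  Digit '0' (value 0) x 2^4 = 0
  Digit '0' (value 0) x 2^3 = 0
  Digit '1' (value 1) x 2^2 = 4
  Digit '1' (value 1) x 2^1 = 2
  Digit '1' (value 1) x 2^0 = 1
Sum = 6183

6183


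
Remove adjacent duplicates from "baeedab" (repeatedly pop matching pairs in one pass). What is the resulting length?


Input: baeedab
Stack-based adjacent duplicate removal:
  Read 'b': push. Stack: b
  Read 'a': push. Stack: ba
  Read 'e': push. Stack: bae
  Read 'e': matches stack top 'e' => pop. Stack: ba
  Read 'd': push. Stack: bad
  Read 'a': push. Stack: bada
  Read 'b': push. Stack: badab
Final stack: "badab" (length 5)

5


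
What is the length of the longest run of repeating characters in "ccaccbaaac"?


Input: "ccaccbaaac"
Scanning for longest run:
  Position 1 ('c'): continues run of 'c', length=2
  Position 2 ('a'): new char, reset run to 1
  Position 3 ('c'): new char, reset run to 1
  Position 4 ('c'): continues run of 'c', length=2
  Position 5 ('b'): new char, reset run to 1
  Position 6 ('a'): new char, reset run to 1
  Position 7 ('a'): continues run of 'a', length=2
  Position 8 ('a'): continues run of 'a', length=3
  Position 9 ('c'): new char, reset run to 1
Longest run: 'a' with length 3

3


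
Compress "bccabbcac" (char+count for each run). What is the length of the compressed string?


Input: bccabbcac
Runs:
  'b' x 1 => "b1"
  'c' x 2 => "c2"
  'a' x 1 => "a1"
  'b' x 2 => "b2"
  'c' x 1 => "c1"
  'a' x 1 => "a1"
  'c' x 1 => "c1"
Compressed: "b1c2a1b2c1a1c1"
Compressed length: 14

14


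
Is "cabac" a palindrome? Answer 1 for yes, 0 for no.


Input: cabac
Reversed: cabac
  Compare pos 0 ('c') with pos 4 ('c'): match
  Compare pos 1 ('a') with pos 3 ('a'): match
Result: palindrome

1


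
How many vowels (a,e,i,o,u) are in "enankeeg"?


Input: enankeeg
Checking each character:
  'e' at position 0: vowel (running total: 1)
  'n' at position 1: consonant
  'a' at position 2: vowel (running total: 2)
  'n' at position 3: consonant
  'k' at position 4: consonant
  'e' at position 5: vowel (running total: 3)
  'e' at position 6: vowel (running total: 4)
  'g' at position 7: consonant
Total vowels: 4

4


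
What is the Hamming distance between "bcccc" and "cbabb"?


Comparing "bcccc" and "cbabb" position by position:
  Position 0: 'b' vs 'c' => differ
  Position 1: 'c' vs 'b' => differ
  Position 2: 'c' vs 'a' => differ
  Position 3: 'c' vs 'b' => differ
  Position 4: 'c' vs 'b' => differ
Total differences (Hamming distance): 5

5


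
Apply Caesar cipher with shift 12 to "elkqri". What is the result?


Caesar cipher: shift "elkqri" by 12
  'e' (pos 4) + 12 = pos 16 = 'q'
  'l' (pos 11) + 12 = pos 23 = 'x'
  'k' (pos 10) + 12 = pos 22 = 'w'
  'q' (pos 16) + 12 = pos 2 = 'c'
  'r' (pos 17) + 12 = pos 3 = 'd'
  'i' (pos 8) + 12 = pos 20 = 'u'
Result: qxwcdu

qxwcdu


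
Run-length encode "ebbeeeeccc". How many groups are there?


Input: ebbeeeeccc
Scanning for consecutive runs:
  Group 1: 'e' x 1 (positions 0-0)
  Group 2: 'b' x 2 (positions 1-2)
  Group 3: 'e' x 4 (positions 3-6)
  Group 4: 'c' x 3 (positions 7-9)
Total groups: 4

4


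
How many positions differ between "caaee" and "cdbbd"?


Comparing "caaee" and "cdbbd" position by position:
  Position 0: 'c' vs 'c' => same
  Position 1: 'a' vs 'd' => DIFFER
  Position 2: 'a' vs 'b' => DIFFER
  Position 3: 'e' vs 'b' => DIFFER
  Position 4: 'e' vs 'd' => DIFFER
Positions that differ: 4

4


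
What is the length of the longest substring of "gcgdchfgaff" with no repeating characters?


Input: "gcgdchfgaff"
Sliding window (track last position of each char):
  Position 0 ('g'): window [0,0] length 1 -- new best
  Position 1 ('c'): window [0,1] length 2 -- new best
  Position 2 ('g'): repeat (last at 0), move window start to 1
  Position 2 ('g'): window [1,2] length 2
  Position 3 ('d'): window [1,3] length 3 -- new best
  Position 4 ('c'): repeat (last at 1), move window start to 2
  Position 4 ('c'): window [2,4] length 3
  Position 5 ('h'): window [2,5] length 4 -- new best
  Position 6 ('f'): window [2,6] length 5 -- new best
  Position 7 ('g'): repeat (last at 2), move window start to 3
  Position 7 ('g'): window [3,7] length 5
  Position 8 ('a'): window [3,8] length 6 -- new best
  Position 9 ('f'): repeat (last at 6), move window start to 7
  Position 9 ('f'): window [7,9] length 3
  Position 10 ('f'): repeat (last at 9), move window start to 10
  Position 10 ('f'): window [10,10] length 1
Longest substring with no repeats: "dchfga" with length 6

6


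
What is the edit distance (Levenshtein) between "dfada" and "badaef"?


Computing edit distance: "dfada" -> "badaef"
DP table:
           b    a    d    a    e    f
      0    1    2    3    4    5    6
  d   1    1    2    2    3    4    5
  f   2    2    2    3    3    4    4
  a   3    3    2    3    3    4    5
  d   4    4    3    2    3    4    5
  a   5    5    4    3    2    3    4
Edit distance = dp[5][6] = 4

4


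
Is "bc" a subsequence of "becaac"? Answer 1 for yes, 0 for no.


Check if "bc" is a subsequence of "becaac"
Greedy scan:
  Position 0 ('b'): matches sub[0] = 'b'
  Position 1 ('e'): no match needed
  Position 2 ('c'): matches sub[1] = 'c'
  Position 3 ('a'): no match needed
  Position 4 ('a'): no match needed
  Position 5 ('c'): no match needed
All 2 characters matched => is a subsequence

1


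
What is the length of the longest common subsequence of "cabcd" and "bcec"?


LCS of "cabcd" and "bcec"
DP table:
           b    c    e    c
      0    0    0    0    0
  c   0    0    1    1    1
  a   0    0    1    1    1
  b   0    1    1    1    1
  c   0    1    2    2    2
  d   0    1    2    2    2
LCS length = dp[5][4] = 2

2


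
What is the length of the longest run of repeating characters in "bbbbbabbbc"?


Input: "bbbbbabbbc"
Scanning for longest run:
  Position 1 ('b'): continues run of 'b', length=2
  Position 2 ('b'): continues run of 'b', length=3
  Position 3 ('b'): continues run of 'b', length=4
  Position 4 ('b'): continues run of 'b', length=5
  Position 5 ('a'): new char, reset run to 1
  Position 6 ('b'): new char, reset run to 1
  Position 7 ('b'): continues run of 'b', length=2
  Position 8 ('b'): continues run of 'b', length=3
  Position 9 ('c'): new char, reset run to 1
Longest run: 'b' with length 5

5


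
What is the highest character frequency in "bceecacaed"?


Input: bceecacaed
Character counts:
  'a': 2
  'b': 1
  'c': 3
  'd': 1
  'e': 3
Maximum frequency: 3

3


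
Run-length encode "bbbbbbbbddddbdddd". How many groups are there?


Input: bbbbbbbbddddbdddd
Scanning for consecutive runs:
  Group 1: 'b' x 8 (positions 0-7)
  Group 2: 'd' x 4 (positions 8-11)
  Group 3: 'b' x 1 (positions 12-12)
  Group 4: 'd' x 4 (positions 13-16)
Total groups: 4

4


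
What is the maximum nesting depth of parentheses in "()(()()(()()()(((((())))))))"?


Input: "()(()()(()()()(((((())))))))"
Tracking depth:
  Position 0 '(': depth becomes 1
  Position 1 ')': depth becomes 0
  Position 2 '(': depth becomes 1
  Position 3 '(': depth becomes 2
  Position 4 ')': depth becomes 1
  Position 5 '(': depth becomes 2
  Position 6 ')': depth becomes 1
  Position 7 '(': depth becomes 2
  Position 8 '(': depth becomes 3
  Position 9 ')': depth becomes 2
  Position 10 '(': depth becomes 3
  Position 11 ')': depth becomes 2
  Position 12 '(': depth becomes 3
  Position 13 ')': depth becomes 2
  Position 14 '(': depth becomes 3
  Position 15 '(': depth becomes 4
  Position 16 '(': depth becomes 5
  Position 17 '(': depth becomes 6
  Position 18 '(': depth becomes 7
  Position 19 '(': depth becomes 8
  Position 20 ')': depth becomes 7
  Position 21 ')': depth becomes 6
  Position 22 ')': depth becomes 5
  Position 23 ')': depth becomes 4
  Position 24 ')': depth becomes 3
  Position 25 ')': depth becomes 2
  Position 26 ')': depth becomes 1
  Position 27 ')': depth becomes 0
Maximum depth reached: 8

8


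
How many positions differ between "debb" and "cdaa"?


Comparing "debb" and "cdaa" position by position:
  Position 0: 'd' vs 'c' => DIFFER
  Position 1: 'e' vs 'd' => DIFFER
  Position 2: 'b' vs 'a' => DIFFER
  Position 3: 'b' vs 'a' => DIFFER
Positions that differ: 4

4


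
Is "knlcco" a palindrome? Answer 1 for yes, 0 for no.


Input: knlcco
Reversed: occlnk
  Compare pos 0 ('k') with pos 5 ('o'): MISMATCH
  Compare pos 1 ('n') with pos 4 ('c'): MISMATCH
  Compare pos 2 ('l') with pos 3 ('c'): MISMATCH
Result: not a palindrome

0


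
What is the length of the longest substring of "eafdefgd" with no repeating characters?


Input: "eafdefgd"
Sliding window (track last position of each char):
  Position 0 ('e'): window [0,0] length 1 -- new best
  Position 1 ('a'): window [0,1] length 2 -- new best
  Position 2 ('f'): window [0,2] length 3 -- new best
  Position 3 ('d'): window [0,3] length 4 -- new best
  Position 4 ('e'): repeat (last at 0), move window start to 1
  Position 4 ('e'): window [1,4] length 4
  Position 5 ('f'): repeat (last at 2), move window start to 3
  Position 5 ('f'): window [3,5] length 3
  Position 6 ('g'): window [3,6] length 4
  Position 7 ('d'): repeat (last at 3), move window start to 4
  Position 7 ('d'): window [4,7] length 4
Longest substring with no repeats: "eafd" with length 4

4


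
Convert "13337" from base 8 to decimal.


Input: "13337" in base 8
Positional expansion:
  Digit '1' (value 1) x 8^4 = 4096
  Digit '3' (value 3) x 8^3 = 1536
  Digit '3' (value 3) x 8^2 = 192
  Digit '3' (value 3) x 8^1 = 24
  Digit '7' (value 7) x 8^0 = 7
Sum = 5855

5855


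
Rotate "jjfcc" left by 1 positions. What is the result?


Input: "jjfcc", rotate left by 1
First 1 characters: "j"
Remaining characters: "jfcc"
Concatenate remaining + first: "jfcc" + "j" = "jfccj"

jfccj


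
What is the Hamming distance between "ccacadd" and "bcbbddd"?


Comparing "ccacadd" and "bcbbddd" position by position:
  Position 0: 'c' vs 'b' => differ
  Position 1: 'c' vs 'c' => same
  Position 2: 'a' vs 'b' => differ
  Position 3: 'c' vs 'b' => differ
  Position 4: 'a' vs 'd' => differ
  Position 5: 'd' vs 'd' => same
  Position 6: 'd' vs 'd' => same
Total differences (Hamming distance): 4

4


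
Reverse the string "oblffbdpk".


Input: oblffbdpk
Reading characters right to left:
  Position 8: 'k'
  Position 7: 'p'
  Position 6: 'd'
  Position 5: 'b'
  Position 4: 'f'
  Position 3: 'f'
  Position 2: 'l'
  Position 1: 'b'
  Position 0: 'o'
Reversed: kpdbfflbo

kpdbfflbo


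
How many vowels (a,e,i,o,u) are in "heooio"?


Input: heooio
Checking each character:
  'h' at position 0: consonant
  'e' at position 1: vowel (running total: 1)
  'o' at position 2: vowel (running total: 2)
  'o' at position 3: vowel (running total: 3)
  'i' at position 4: vowel (running total: 4)
  'o' at position 5: vowel (running total: 5)
Total vowels: 5

5


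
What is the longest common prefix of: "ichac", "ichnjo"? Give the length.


Words: ichac, ichnjo
  Position 0: all 'i' => match
  Position 1: all 'c' => match
  Position 2: all 'h' => match
  Position 3: ('a', 'n') => mismatch, stop
LCP = "ich" (length 3)

3


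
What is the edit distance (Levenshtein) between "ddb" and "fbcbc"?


Computing edit distance: "ddb" -> "fbcbc"
DP table:
           f    b    c    b    c
      0    1    2    3    4    5
  d   1    1    2    3    4    5
  d   2    2    2    3    4    5
  b   3    3    2    3    3    4
Edit distance = dp[3][5] = 4

4


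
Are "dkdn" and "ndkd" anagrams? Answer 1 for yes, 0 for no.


Strings: "dkdn", "ndkd"
Sorted first:  ddkn
Sorted second: ddkn
Sorted forms match => anagrams

1


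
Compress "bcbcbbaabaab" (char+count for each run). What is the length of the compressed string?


Input: bcbcbbaabaab
Runs:
  'b' x 1 => "b1"
  'c' x 1 => "c1"
  'b' x 1 => "b1"
  'c' x 1 => "c1"
  'b' x 2 => "b2"
  'a' x 2 => "a2"
  'b' x 1 => "b1"
  'a' x 2 => "a2"
  'b' x 1 => "b1"
Compressed: "b1c1b1c1b2a2b1a2b1"
Compressed length: 18

18


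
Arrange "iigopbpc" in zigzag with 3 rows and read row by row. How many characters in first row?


Zigzag "iigopbpc" into 3 rows:
Placing characters:
  'i' => row 0
  'i' => row 1
  'g' => row 2
  'o' => row 1
  'p' => row 0
  'b' => row 1
  'p' => row 2
  'c' => row 1
Rows:
  Row 0: "ip"
  Row 1: "iobc"
  Row 2: "gp"
First row length: 2

2


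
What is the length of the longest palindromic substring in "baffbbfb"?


Input: "baffbbfb"
Checking substrings for palindromes:
  [3:7] "fbbf" (len 4) => palindrome
  [5:8] "bfb" (len 3) => palindrome
  [2:4] "ff" (len 2) => palindrome
  [4:6] "bb" (len 2) => palindrome
Longest palindromic substring: "fbbf" with length 4

4


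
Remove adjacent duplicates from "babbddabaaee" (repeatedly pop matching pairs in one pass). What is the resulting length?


Input: babbddabaaee
Stack-based adjacent duplicate removal:
  Read 'b': push. Stack: b
  Read 'a': push. Stack: ba
  Read 'b': push. Stack: bab
  Read 'b': matches stack top 'b' => pop. Stack: ba
  Read 'd': push. Stack: bad
  Read 'd': matches stack top 'd' => pop. Stack: ba
  Read 'a': matches stack top 'a' => pop. Stack: b
  Read 'b': matches stack top 'b' => pop. Stack: (empty)
  Read 'a': push. Stack: a
  Read 'a': matches stack top 'a' => pop. Stack: (empty)
  Read 'e': push. Stack: e
  Read 'e': matches stack top 'e' => pop. Stack: (empty)
Final stack: "" (length 0)

0


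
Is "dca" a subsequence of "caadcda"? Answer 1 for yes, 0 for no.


Check if "dca" is a subsequence of "caadcda"
Greedy scan:
  Position 0 ('c'): no match needed
  Position 1 ('a'): no match needed
  Position 2 ('a'): no match needed
  Position 3 ('d'): matches sub[0] = 'd'
  Position 4 ('c'): matches sub[1] = 'c'
  Position 5 ('d'): no match needed
  Position 6 ('a'): matches sub[2] = 'a'
All 3 characters matched => is a subsequence

1


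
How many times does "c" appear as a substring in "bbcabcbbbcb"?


Searching for "c" in "bbcabcbbbcb"
Scanning each position:
  Position 0: "b" => no
  Position 1: "b" => no
  Position 2: "c" => MATCH
  Position 3: "a" => no
  Position 4: "b" => no
  Position 5: "c" => MATCH
  Position 6: "b" => no
  Position 7: "b" => no
  Position 8: "b" => no
  Position 9: "c" => MATCH
  Position 10: "b" => no
Total occurrences: 3

3


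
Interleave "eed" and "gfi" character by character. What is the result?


Interleaving "eed" and "gfi":
  Position 0: 'e' from first, 'g' from second => "eg"
  Position 1: 'e' from first, 'f' from second => "ef"
  Position 2: 'd' from first, 'i' from second => "di"
Result: egefdi

egefdi


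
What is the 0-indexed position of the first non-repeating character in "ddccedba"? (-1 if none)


Input: ddccedba
Character frequencies:
  'a': 1
  'b': 1
  'c': 2
  'd': 3
  'e': 1
Scanning left to right for freq == 1:
  Position 0 ('d'): freq=3, skip
  Position 1 ('d'): freq=3, skip
  Position 2 ('c'): freq=2, skip
  Position 3 ('c'): freq=2, skip
  Position 4 ('e'): unique! => answer = 4

4


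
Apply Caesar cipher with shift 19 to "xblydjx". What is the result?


Caesar cipher: shift "xblydjx" by 19
  'x' (pos 23) + 19 = pos 16 = 'q'
  'b' (pos 1) + 19 = pos 20 = 'u'
  'l' (pos 11) + 19 = pos 4 = 'e'
  'y' (pos 24) + 19 = pos 17 = 'r'
  'd' (pos 3) + 19 = pos 22 = 'w'
  'j' (pos 9) + 19 = pos 2 = 'c'
  'x' (pos 23) + 19 = pos 16 = 'q'
Result: querwcq

querwcq


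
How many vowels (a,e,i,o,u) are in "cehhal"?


Input: cehhal
Checking each character:
  'c' at position 0: consonant
  'e' at position 1: vowel (running total: 1)
  'h' at position 2: consonant
  'h' at position 3: consonant
  'a' at position 4: vowel (running total: 2)
  'l' at position 5: consonant
Total vowels: 2

2


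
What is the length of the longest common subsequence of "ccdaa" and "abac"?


LCS of "ccdaa" and "abac"
DP table:
           a    b    a    c
      0    0    0    0    0
  c   0    0    0    0    1
  c   0    0    0    0    1
  d   0    0    0    0    1
  a   0    1    1    1    1
  a   0    1    1    2    2
LCS length = dp[5][4] = 2

2


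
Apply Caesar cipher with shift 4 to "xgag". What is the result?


Caesar cipher: shift "xgag" by 4
  'x' (pos 23) + 4 = pos 1 = 'b'
  'g' (pos 6) + 4 = pos 10 = 'k'
  'a' (pos 0) + 4 = pos 4 = 'e'
  'g' (pos 6) + 4 = pos 10 = 'k'
Result: bkek

bkek


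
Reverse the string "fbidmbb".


Input: fbidmbb
Reading characters right to left:
  Position 6: 'b'
  Position 5: 'b'
  Position 4: 'm'
  Position 3: 'd'
  Position 2: 'i'
  Position 1: 'b'
  Position 0: 'f'
Reversed: bbmdibf

bbmdibf


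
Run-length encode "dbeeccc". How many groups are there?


Input: dbeeccc
Scanning for consecutive runs:
  Group 1: 'd' x 1 (positions 0-0)
  Group 2: 'b' x 1 (positions 1-1)
  Group 3: 'e' x 2 (positions 2-3)
  Group 4: 'c' x 3 (positions 4-6)
Total groups: 4

4


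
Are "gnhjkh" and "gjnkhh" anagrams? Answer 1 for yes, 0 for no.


Strings: "gnhjkh", "gjnkhh"
Sorted first:  ghhjkn
Sorted second: ghhjkn
Sorted forms match => anagrams

1


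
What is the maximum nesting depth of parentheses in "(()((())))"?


Input: "(()((())))"
Tracking depth:
  Position 0 '(': depth becomes 1
  Position 1 '(': depth becomes 2
  Position 2 ')': depth becomes 1
  Position 3 '(': depth becomes 2
  Position 4 '(': depth becomes 3
  Position 5 '(': depth becomes 4
  Position 6 ')': depth becomes 3
  Position 7 ')': depth becomes 2
  Position 8 ')': depth becomes 1
  Position 9 ')': depth becomes 0
Maximum depth reached: 4

4


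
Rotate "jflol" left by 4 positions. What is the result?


Input: "jflol", rotate left by 4
First 4 characters: "jflo"
Remaining characters: "l"
Concatenate remaining + first: "l" + "jflo" = "ljflo"

ljflo


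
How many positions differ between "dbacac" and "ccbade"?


Comparing "dbacac" and "ccbade" position by position:
  Position 0: 'd' vs 'c' => DIFFER
  Position 1: 'b' vs 'c' => DIFFER
  Position 2: 'a' vs 'b' => DIFFER
  Position 3: 'c' vs 'a' => DIFFER
  Position 4: 'a' vs 'd' => DIFFER
  Position 5: 'c' vs 'e' => DIFFER
Positions that differ: 6

6


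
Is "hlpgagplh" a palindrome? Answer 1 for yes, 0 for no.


Input: hlpgagplh
Reversed: hlpgagplh
  Compare pos 0 ('h') with pos 8 ('h'): match
  Compare pos 1 ('l') with pos 7 ('l'): match
  Compare pos 2 ('p') with pos 6 ('p'): match
  Compare pos 3 ('g') with pos 5 ('g'): match
Result: palindrome

1


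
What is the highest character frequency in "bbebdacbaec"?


Input: bbebdacbaec
Character counts:
  'a': 2
  'b': 4
  'c': 2
  'd': 1
  'e': 2
Maximum frequency: 4

4


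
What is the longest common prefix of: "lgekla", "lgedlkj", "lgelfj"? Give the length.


Words: lgekla, lgedlkj, lgelfj
  Position 0: all 'l' => match
  Position 1: all 'g' => match
  Position 2: all 'e' => match
  Position 3: ('k', 'd', 'l') => mismatch, stop
LCP = "lge" (length 3)

3


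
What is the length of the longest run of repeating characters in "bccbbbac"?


Input: "bccbbbac"
Scanning for longest run:
  Position 1 ('c'): new char, reset run to 1
  Position 2 ('c'): continues run of 'c', length=2
  Position 3 ('b'): new char, reset run to 1
  Position 4 ('b'): continues run of 'b', length=2
  Position 5 ('b'): continues run of 'b', length=3
  Position 6 ('a'): new char, reset run to 1
  Position 7 ('c'): new char, reset run to 1
Longest run: 'b' with length 3

3


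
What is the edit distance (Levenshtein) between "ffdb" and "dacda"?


Computing edit distance: "ffdb" -> "dacda"
DP table:
           d    a    c    d    a
      0    1    2    3    4    5
  f   1    1    2    3    4    5
  f   2    2    2    3    4    5
  d   3    2    3    3    3    4
  b   4    3    3    4    4    4
Edit distance = dp[4][5] = 4

4
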